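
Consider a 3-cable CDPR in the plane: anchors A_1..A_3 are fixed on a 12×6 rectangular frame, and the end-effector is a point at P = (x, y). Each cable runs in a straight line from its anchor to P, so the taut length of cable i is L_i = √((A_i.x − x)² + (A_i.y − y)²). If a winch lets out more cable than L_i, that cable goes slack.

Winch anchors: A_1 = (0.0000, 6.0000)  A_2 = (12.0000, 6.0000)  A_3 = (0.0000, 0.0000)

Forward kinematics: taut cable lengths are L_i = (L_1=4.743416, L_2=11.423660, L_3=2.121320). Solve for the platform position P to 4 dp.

circle eqns → linear via eq_j − eq_1; set c_j = A_j·A_j − L_j²
c_1 = 0.0000+36.0000−22.5000 = 13.5000
-24.0000·x + 0.0000·y = c_1−c_2 = -36.0000
0.0000·x + 12.0000·y = c_1−c_3 = 18.0000
solve first two rows → x=1.5000, y=1.5000

(1.5000, 1.5000)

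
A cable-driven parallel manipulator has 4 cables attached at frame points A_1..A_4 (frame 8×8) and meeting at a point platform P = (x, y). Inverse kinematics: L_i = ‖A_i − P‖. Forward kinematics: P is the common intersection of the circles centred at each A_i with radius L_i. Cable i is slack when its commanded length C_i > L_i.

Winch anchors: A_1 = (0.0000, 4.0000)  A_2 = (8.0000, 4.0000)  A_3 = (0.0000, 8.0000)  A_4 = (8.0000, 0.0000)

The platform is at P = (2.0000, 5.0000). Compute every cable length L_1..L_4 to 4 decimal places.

(2.2361, 6.0828, 3.6056, 7.8102)

L_1: Δ = A_1−P = (-2.0000, -1.0000) → ‖Δ‖ = √5.0000 = 2.2361
L_2: Δ = A_2−P = (6.0000, -1.0000) → ‖Δ‖ = √37.0000 = 6.0828
L_3: Δ = A_3−P = (-2.0000, 3.0000) → ‖Δ‖ = √13.0000 = 3.6056
L_4: Δ = A_4−P = (6.0000, -5.0000) → ‖Δ‖ = √61.0000 = 7.8102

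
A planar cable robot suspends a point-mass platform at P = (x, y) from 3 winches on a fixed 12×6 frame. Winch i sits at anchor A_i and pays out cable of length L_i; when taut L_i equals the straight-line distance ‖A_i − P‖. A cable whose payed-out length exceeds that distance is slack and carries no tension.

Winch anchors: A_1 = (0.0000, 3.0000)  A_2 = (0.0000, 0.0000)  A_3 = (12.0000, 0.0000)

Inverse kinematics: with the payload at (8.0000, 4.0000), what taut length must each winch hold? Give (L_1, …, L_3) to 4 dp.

(8.0623, 8.9443, 5.6569)

L_1 = √((0.0000−8.0000)² + (3.0000−4.0000)²) = 8.0623
L_2 = √((0.0000−8.0000)² + (0.0000−4.0000)²) = 8.9443
L_3 = √((12.0000−8.0000)² + (0.0000−4.0000)²) = 5.6569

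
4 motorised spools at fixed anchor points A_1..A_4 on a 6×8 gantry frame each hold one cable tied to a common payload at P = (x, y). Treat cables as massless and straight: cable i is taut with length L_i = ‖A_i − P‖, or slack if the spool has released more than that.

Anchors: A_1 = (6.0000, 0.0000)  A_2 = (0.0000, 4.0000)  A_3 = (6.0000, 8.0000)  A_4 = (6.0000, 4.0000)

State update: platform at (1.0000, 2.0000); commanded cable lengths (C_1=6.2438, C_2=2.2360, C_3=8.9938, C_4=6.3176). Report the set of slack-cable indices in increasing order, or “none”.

1, 3, 4

cable 1: L_1 = ‖A_1−P‖ = 5.3852;  C_1 = 6.2438 → slack
cable 2: L_2 = ‖A_2−P‖ = 2.2361;  C_2 = 2.2360 → taut
cable 3: L_3 = ‖A_3−P‖ = 7.8102;  C_3 = 8.9938 → slack
cable 4: L_4 = ‖A_4−P‖ = 5.3852;  C_4 = 6.3176 → slack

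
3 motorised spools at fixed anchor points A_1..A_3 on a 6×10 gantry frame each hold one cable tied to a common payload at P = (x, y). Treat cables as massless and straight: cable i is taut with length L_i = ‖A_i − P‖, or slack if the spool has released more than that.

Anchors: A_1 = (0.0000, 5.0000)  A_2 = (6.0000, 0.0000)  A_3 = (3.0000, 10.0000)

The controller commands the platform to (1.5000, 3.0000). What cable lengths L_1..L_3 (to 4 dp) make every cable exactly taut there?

(2.5000, 5.4083, 7.1589)

L_1 = √((0.0000−1.5000)² + (5.0000−3.0000)²) = 2.5000
L_2 = √((6.0000−1.5000)² + (0.0000−3.0000)²) = 5.4083
L_3 = √((3.0000−1.5000)² + (10.0000−3.0000)²) = 7.1589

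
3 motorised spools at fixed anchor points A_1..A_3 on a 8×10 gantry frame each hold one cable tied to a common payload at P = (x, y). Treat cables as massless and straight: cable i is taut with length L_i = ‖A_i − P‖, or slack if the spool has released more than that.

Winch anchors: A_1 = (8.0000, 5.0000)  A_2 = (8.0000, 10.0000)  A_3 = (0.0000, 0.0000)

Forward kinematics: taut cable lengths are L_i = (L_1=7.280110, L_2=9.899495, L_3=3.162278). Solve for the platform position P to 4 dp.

circle eqns → linear via eq_j − eq_1; set q_j = A_j·A_j − L_j²
q_1 = 64.0000+25.0000−53.0000 = 36.0000
0.0000·x − 10.0000·y = q_1−q_2 = -30.0000
16.0000·x + 10.0000·y = q_1−q_3 = 46.0000
solve first two rows → x=1.0000, y=3.0000

(1.0000, 3.0000)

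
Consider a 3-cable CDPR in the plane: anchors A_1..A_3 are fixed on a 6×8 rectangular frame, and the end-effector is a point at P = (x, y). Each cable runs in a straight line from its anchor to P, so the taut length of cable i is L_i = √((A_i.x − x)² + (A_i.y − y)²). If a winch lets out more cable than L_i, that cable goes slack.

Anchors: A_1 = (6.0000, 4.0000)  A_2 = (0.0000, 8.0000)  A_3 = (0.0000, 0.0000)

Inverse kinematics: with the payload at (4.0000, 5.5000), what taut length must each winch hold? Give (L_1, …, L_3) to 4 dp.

cable 1: Δx=2.0000, Δy=-1.5000; L_1 = √(Δx²+Δy²) = 2.5000
cable 2: Δx=-4.0000, Δy=2.5000; L_2 = √(Δx²+Δy²) = 4.7170
cable 3: Δx=-4.0000, Δy=-5.5000; L_3 = √(Δx²+Δy²) = 6.8007

(2.5000, 4.7170, 6.8007)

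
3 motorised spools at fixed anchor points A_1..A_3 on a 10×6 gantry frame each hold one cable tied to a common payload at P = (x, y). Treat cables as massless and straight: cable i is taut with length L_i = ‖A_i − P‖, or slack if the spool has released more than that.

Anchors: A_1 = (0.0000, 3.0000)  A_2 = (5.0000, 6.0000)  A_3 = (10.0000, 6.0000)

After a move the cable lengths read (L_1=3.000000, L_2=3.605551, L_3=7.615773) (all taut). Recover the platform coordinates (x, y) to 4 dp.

(3.0000, 3.0000)

each cable: (A_i−P)·(A_i−P) = L_i²; let c_i = ‖A_i‖²−L_i²
c_1 = 0.0000+9.0000−9.0000 = 0.0000
row 1: -10.0000x − 6.0000y = -48.0000  (c_2=48.0000)
row 2: -20.0000x − 6.0000y = -78.0000  (c_3=78.0000)
Cramer on rows 1–2 → x = 3.0000, y = 3.0000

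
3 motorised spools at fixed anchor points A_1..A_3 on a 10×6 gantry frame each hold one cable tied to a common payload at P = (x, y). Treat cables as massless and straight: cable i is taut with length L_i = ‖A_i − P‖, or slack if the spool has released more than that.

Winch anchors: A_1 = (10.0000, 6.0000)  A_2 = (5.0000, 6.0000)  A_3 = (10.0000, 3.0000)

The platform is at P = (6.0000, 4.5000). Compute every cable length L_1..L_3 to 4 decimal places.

(4.2720, 1.8028, 4.2720)

L_1: Δ = A_1−P = (4.0000, 1.5000) → ‖Δ‖ = √18.2500 = 4.2720
L_2: Δ = A_2−P = (-1.0000, 1.5000) → ‖Δ‖ = √3.2500 = 1.8028
L_3: Δ = A_3−P = (4.0000, -1.5000) → ‖Δ‖ = √18.2500 = 4.2720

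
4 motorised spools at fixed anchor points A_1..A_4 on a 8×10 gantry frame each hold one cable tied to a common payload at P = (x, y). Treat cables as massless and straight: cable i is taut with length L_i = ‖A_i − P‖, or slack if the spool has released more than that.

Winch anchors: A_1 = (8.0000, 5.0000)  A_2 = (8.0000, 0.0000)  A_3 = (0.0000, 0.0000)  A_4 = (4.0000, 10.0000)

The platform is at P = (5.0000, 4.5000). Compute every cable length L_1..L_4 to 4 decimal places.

(3.0414, 5.4083, 6.7268, 5.5902)

cable 1: Δx=3.0000, Δy=0.5000; L_1 = √(Δx²+Δy²) = 3.0414
cable 2: Δx=3.0000, Δy=-4.5000; L_2 = √(Δx²+Δy²) = 5.4083
cable 3: Δx=-5.0000, Δy=-4.5000; L_3 = √(Δx²+Δy²) = 6.7268
cable 4: Δx=-1.0000, Δy=5.5000; L_4 = √(Δx²+Δy²) = 5.5902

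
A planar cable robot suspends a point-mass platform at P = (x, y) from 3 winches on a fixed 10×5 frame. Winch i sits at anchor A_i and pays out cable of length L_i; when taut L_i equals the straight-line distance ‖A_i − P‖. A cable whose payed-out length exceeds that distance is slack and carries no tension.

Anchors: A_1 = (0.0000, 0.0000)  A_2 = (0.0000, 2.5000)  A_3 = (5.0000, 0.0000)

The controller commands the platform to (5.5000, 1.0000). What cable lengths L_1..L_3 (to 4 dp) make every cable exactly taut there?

L_1 = √((0.0000−5.5000)² + (0.0000−1.0000)²) = 5.5902
L_2 = √((0.0000−5.5000)² + (2.5000−1.0000)²) = 5.7009
L_3 = √((5.0000−5.5000)² + (0.0000−1.0000)²) = 1.1180

(5.5902, 5.7009, 1.1180)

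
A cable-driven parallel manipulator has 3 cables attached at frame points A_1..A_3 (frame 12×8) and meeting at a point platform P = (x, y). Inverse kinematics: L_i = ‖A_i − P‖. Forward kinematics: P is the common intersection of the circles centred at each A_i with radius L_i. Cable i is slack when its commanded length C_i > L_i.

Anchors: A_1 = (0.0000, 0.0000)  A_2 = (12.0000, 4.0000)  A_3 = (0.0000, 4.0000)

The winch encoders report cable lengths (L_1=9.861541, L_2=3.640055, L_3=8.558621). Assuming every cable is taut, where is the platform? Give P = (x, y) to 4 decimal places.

each cable: (A_i−P)·(A_i−P) = L_i²; let c_i = ‖A_i‖²−L_i²
c_1 = 0.0000+0.0000−97.2500 = -97.2500
row 1: -24.0000x − 8.0000y = -244.0000  (c_2=146.7500)
row 2: 0.0000x − 8.0000y = -40.0000  (c_3=-57.2500)
Cramer on rows 1–2 → x = 8.5000, y = 5.0000

(8.5000, 5.0000)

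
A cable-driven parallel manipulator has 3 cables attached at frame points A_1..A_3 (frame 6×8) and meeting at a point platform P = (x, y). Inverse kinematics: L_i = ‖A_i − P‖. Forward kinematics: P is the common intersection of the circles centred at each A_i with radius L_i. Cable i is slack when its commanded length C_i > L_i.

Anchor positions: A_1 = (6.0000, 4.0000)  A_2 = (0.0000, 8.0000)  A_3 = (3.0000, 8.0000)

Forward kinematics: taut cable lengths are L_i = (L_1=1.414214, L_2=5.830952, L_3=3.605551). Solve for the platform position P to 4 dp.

each cable: (A_i−P)·(A_i−P) = L_i²; let k_i = ‖A_i‖²−L_i²
k_1 = 36.0000+16.0000−2.0000 = 50.0000
row 1: 12.0000x − 8.0000y = 20.0000  (k_2=30.0000)
row 2: 6.0000x − 8.0000y = -10.0000  (k_3=60.0000)
Cramer on rows 1–2 → x = 5.0000, y = 5.0000

(5.0000, 5.0000)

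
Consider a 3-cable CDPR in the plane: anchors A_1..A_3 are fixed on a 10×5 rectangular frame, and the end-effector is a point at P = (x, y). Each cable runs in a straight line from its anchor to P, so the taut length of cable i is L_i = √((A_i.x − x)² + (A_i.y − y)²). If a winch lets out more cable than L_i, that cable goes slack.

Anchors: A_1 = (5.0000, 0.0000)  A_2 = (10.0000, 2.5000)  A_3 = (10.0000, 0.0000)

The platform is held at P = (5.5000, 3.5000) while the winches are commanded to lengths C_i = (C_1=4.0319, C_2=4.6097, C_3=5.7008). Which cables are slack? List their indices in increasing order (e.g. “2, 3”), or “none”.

1

i=1: geometric 3.5355 vs commanded 4.0319 ⇒ slack
i=2: geometric 4.6098 vs commanded 4.6097 ⇒ taut
i=3: geometric 5.7009 vs commanded 5.7008 ⇒ taut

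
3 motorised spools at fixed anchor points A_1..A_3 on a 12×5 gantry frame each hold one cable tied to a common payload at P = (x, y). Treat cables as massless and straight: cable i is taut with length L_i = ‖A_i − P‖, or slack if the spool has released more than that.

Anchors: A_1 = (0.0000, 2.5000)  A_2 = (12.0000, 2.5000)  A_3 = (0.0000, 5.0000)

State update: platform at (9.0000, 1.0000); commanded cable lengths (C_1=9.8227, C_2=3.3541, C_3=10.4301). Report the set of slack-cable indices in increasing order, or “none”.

1, 3

i=1: geometric 9.1241 vs commanded 9.8227 ⇒ slack
i=2: geometric 3.3541 vs commanded 3.3541 ⇒ taut
i=3: geometric 9.8489 vs commanded 10.4301 ⇒ slack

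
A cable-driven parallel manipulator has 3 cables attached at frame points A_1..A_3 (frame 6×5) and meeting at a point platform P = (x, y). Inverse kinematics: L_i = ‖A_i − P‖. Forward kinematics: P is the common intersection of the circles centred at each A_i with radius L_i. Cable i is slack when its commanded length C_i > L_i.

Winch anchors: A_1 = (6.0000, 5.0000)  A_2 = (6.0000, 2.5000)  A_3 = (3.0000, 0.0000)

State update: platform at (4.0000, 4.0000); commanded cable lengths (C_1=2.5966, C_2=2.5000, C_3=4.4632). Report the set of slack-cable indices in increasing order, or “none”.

i=1: geometric 2.2361 vs commanded 2.5966 ⇒ slack
i=2: geometric 2.5000 vs commanded 2.5000 ⇒ taut
i=3: geometric 4.1231 vs commanded 4.4632 ⇒ slack

1, 3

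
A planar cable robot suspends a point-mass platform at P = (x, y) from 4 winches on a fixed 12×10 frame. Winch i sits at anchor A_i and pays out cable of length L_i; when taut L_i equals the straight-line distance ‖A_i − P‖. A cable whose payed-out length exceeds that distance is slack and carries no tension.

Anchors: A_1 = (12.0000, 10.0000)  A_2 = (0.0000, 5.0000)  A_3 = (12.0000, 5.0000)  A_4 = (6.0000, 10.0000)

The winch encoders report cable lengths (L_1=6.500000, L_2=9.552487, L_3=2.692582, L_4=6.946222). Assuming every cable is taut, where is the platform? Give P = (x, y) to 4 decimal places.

(9.5000, 4.0000)

each cable: (A_i−P)·(A_i−P) = L_i²; let q_i = ‖A_i‖²−L_i²
q_1 = 144.0000+100.0000−42.2500 = 201.7500
row 1: 24.0000x + 10.0000y = 268.0000  (q_2=-66.2500)
row 2: 0.0000x + 10.0000y = 40.0000  (q_3=161.7500)
row 3: 12.0000x + 0.0000y = 114.0000  (q_4=87.7500)
Cramer on rows 1–2 → x = 9.5000, y = 4.0000
check cable 4: ‖A_4−P‖² = 48.2500 ≈ L_4² = 48.2500 ✓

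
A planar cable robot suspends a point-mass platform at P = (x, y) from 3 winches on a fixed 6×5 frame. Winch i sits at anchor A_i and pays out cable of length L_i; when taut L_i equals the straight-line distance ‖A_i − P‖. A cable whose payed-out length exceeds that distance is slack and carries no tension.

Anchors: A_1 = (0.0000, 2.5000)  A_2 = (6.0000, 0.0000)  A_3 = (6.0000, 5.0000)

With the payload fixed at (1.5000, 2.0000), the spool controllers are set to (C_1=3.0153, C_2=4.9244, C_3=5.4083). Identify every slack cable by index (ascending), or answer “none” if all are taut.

cable 1: L_1 = ‖A_1−P‖ = 1.5811;  C_1 = 3.0153 → slack
cable 2: L_2 = ‖A_2−P‖ = 4.9244;  C_2 = 4.9244 → taut
cable 3: L_3 = ‖A_3−P‖ = 5.4083;  C_3 = 5.4083 → taut

1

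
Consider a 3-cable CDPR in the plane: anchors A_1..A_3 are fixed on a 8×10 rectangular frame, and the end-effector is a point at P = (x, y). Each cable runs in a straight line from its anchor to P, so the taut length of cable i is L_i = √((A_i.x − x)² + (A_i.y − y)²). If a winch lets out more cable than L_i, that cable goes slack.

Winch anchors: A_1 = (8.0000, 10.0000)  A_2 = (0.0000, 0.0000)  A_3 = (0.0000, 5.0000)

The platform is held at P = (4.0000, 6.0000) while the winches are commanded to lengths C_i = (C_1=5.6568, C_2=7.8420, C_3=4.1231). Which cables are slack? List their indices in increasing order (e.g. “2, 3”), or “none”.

cable 1: √((4.0000)²+(4.0000)²)=5.6569, C_1=5.6568: taut
cable 2: √((-4.0000)²+(-6.0000)²)=7.2111, C_2=7.8420: slack
cable 3: √((-4.0000)²+(-1.0000)²)=4.1231, C_3=4.1231: taut

2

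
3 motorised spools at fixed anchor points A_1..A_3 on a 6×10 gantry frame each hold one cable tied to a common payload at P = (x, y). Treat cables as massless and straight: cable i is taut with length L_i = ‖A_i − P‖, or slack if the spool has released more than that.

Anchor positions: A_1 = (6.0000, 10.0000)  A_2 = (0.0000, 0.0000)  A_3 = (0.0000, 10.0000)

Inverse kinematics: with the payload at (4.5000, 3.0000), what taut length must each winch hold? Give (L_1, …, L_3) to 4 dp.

L_1 = √((6.0000−4.5000)² + (10.0000−3.0000)²) = 7.1589
L_2 = √((0.0000−4.5000)² + (0.0000−3.0000)²) = 5.4083
L_3 = √((0.0000−4.5000)² + (10.0000−3.0000)²) = 8.3217

(7.1589, 5.4083, 8.3217)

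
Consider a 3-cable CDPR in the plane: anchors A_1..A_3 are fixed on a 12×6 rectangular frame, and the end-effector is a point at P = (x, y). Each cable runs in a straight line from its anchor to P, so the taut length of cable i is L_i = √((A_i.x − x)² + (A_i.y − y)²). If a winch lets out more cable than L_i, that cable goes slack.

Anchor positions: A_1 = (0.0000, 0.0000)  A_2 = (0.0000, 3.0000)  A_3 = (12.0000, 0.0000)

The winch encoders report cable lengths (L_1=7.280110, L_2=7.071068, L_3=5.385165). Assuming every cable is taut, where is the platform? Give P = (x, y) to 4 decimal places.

(7.0000, 2.0000)

circle eqns → linear via eq_j − eq_1; set q_j = A_j·A_j − L_j²
q_1 = 0.0000+0.0000−53.0000 = -53.0000
0.0000·x − 6.0000·y = q_1−q_2 = -12.0000
-24.0000·x + 0.0000·y = q_1−q_3 = -168.0000
solve first two rows → x=7.0000, y=2.0000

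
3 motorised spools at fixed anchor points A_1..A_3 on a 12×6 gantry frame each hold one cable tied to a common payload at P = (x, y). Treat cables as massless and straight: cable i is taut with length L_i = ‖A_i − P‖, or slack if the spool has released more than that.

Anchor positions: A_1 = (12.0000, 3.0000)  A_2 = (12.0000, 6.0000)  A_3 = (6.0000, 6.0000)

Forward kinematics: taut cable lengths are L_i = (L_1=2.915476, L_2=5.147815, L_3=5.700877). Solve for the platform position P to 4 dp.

(9.5000, 1.5000)

expand ‖A_i−P‖²=L_i² and subtract eq 1 (q_i ≔ ‖A_i‖²−L_i²)
q_1 = 144.0000+9.0000−8.5000 = 144.5000
eq1−eq2 → [0.0000  -6.0000]·P = -9.0000
eq1−eq3 → [12.0000  -6.0000]·P = 105.0000
2×2 solve → P = (9.5000, 1.5000)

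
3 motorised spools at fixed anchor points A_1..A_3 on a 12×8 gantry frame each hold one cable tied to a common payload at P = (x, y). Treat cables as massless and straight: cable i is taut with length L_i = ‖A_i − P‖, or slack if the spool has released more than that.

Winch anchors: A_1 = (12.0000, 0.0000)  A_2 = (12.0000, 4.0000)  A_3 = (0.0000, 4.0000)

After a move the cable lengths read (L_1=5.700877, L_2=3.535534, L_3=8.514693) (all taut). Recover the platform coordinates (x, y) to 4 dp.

circle eqns → linear via eq_j − eq_1; set c_j = A_j·A_j − L_j²
c_1 = 144.0000+0.0000−32.5000 = 111.5000
0.0000·x − 8.0000·y = c_1−c_2 = -36.0000
24.0000·x − 8.0000·y = c_1−c_3 = 168.0000
solve first two rows → x=8.5000, y=4.5000

(8.5000, 4.5000)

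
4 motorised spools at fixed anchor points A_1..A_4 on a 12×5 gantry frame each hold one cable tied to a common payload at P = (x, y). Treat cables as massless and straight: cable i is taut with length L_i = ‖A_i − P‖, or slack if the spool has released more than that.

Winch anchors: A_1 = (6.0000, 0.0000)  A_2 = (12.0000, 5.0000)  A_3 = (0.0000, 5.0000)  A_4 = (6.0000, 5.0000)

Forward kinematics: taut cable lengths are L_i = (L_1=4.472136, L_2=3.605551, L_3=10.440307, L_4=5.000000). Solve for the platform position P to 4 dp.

circle eqns → linear via eq_j − eq_1; set c_j = A_j·A_j − L_j²
c_1 = 36.0000+0.0000−20.0000 = 16.0000
-12.0000·x − 10.0000·y = c_1−c_2 = -140.0000
12.0000·x − 10.0000·y = c_1−c_3 = 100.0000
0.0000·x − 10.0000·y = c_1−c_4 = -20.0000
solve first two rows → x=10.0000, y=2.0000
check cable 4: ‖A_4−P‖² = 25.0000 ≈ L_4² = 25.0000 ✓

(10.0000, 2.0000)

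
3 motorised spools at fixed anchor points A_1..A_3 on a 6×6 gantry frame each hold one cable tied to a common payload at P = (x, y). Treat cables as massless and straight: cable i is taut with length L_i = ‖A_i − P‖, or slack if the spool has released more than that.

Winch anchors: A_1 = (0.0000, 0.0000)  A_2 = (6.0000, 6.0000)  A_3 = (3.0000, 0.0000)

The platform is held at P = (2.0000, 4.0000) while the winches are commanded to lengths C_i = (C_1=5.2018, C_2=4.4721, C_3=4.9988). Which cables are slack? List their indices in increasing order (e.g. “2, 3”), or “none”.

cable 1: L_1 = ‖A_1−P‖ = 4.4721;  C_1 = 5.2018 → slack
cable 2: L_2 = ‖A_2−P‖ = 4.4721;  C_2 = 4.4721 → taut
cable 3: L_3 = ‖A_3−P‖ = 4.1231;  C_3 = 4.9988 → slack

1, 3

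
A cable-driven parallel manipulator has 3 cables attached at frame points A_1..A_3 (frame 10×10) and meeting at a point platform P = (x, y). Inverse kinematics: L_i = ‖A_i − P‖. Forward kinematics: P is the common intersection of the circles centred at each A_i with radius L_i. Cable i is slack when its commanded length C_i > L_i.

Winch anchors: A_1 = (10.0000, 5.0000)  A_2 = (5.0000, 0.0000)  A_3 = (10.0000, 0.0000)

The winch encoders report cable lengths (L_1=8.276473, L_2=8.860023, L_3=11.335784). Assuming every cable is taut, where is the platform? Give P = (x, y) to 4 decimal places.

each cable: (A_i−P)·(A_i−P) = L_i²; let k_i = ‖A_i‖²−L_i²
k_1 = 100.0000+25.0000−68.5000 = 56.5000
row 1: 10.0000x + 10.0000y = 110.0000  (k_2=-53.5000)
row 2: 0.0000x + 10.0000y = 85.0000  (k_3=-28.5000)
Cramer on rows 1–2 → x = 2.5000, y = 8.5000

(2.5000, 8.5000)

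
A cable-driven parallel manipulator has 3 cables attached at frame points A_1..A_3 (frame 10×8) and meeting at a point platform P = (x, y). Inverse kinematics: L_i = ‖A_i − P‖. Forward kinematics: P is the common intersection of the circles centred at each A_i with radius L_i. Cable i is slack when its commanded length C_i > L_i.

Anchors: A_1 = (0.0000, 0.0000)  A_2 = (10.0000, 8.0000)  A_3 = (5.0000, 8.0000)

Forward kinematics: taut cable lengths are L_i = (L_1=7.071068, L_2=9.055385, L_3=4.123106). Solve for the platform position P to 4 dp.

expand ‖A_i−P‖²=L_i² and subtract eq 1 (q_i ≔ ‖A_i‖²−L_i²)
q_1 = 0.0000+0.0000−50.0000 = -50.0000
eq1−eq2 → [-20.0000  -16.0000]·P = -132.0000
eq1−eq3 → [-10.0000  -16.0000]·P = -122.0000
2×2 solve → P = (1.0000, 7.0000)

(1.0000, 7.0000)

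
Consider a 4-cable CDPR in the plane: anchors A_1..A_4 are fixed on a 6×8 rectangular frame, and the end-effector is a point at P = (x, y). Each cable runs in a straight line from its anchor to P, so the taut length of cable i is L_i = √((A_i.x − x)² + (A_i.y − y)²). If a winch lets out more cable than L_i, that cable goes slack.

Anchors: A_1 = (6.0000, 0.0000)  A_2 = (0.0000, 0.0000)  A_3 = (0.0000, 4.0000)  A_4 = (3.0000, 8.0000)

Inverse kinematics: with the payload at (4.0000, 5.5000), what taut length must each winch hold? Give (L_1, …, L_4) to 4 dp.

(5.8523, 6.8007, 4.2720, 2.6926)

L_1 = √((6.0000−4.0000)² + (0.0000−5.5000)²) = 5.8523
L_2 = √((0.0000−4.0000)² + (0.0000−5.5000)²) = 6.8007
L_3 = √((0.0000−4.0000)² + (4.0000−5.5000)²) = 4.2720
L_4 = √((3.0000−4.0000)² + (8.0000−5.5000)²) = 2.6926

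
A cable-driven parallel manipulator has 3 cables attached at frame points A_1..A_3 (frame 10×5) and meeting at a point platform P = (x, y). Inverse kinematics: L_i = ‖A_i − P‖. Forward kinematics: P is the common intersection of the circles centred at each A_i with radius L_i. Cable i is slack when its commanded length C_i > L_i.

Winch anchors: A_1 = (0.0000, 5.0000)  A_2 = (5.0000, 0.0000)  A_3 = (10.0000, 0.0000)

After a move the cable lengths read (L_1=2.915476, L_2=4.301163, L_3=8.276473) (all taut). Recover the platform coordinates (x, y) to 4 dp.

(2.5000, 3.5000)

each cable: (A_i−P)·(A_i−P) = L_i²; let c_i = ‖A_i‖²−L_i²
c_1 = 0.0000+25.0000−8.5000 = 16.5000
row 1: -10.0000x + 10.0000y = 10.0000  (c_2=6.5000)
row 2: -20.0000x + 10.0000y = -15.0000  (c_3=31.5000)
Cramer on rows 1–2 → x = 2.5000, y = 3.5000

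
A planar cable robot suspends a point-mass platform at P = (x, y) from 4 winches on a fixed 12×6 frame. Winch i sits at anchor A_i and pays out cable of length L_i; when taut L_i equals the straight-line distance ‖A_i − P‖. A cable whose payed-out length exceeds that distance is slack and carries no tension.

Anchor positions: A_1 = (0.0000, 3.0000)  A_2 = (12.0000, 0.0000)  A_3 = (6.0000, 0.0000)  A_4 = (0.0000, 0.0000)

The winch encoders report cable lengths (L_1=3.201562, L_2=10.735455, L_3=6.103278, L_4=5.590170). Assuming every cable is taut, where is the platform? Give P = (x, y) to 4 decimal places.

(2.5000, 5.0000)

expand ‖A_i−P‖²=L_i² and subtract eq 1 (c_i ≔ ‖A_i‖²−L_i²)
c_1 = 0.0000+9.0000−10.2500 = -1.2500
eq1−eq2 → [-24.0000  6.0000]·P = -30.0000
eq1−eq3 → [-12.0000  6.0000]·P = 0.0000
eq1−eq4 → [0.0000  6.0000]·P = 30.0000
2×2 solve → P = (2.5000, 5.0000)
check cable 4: ‖A_4−P‖² = 31.2500 ≈ L_4² = 31.2500 ✓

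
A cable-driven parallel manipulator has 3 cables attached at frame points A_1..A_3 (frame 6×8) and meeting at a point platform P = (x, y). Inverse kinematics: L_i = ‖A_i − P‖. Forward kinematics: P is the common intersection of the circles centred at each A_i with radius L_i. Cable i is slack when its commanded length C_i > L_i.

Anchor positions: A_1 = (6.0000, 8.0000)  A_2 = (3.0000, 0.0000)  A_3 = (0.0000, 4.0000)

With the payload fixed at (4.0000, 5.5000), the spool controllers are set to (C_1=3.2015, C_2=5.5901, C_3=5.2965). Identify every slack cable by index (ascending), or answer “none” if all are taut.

cable 1: √((2.0000)²+(2.5000)²)=3.2016, C_1=3.2015: taut
cable 2: √((-1.0000)²+(-5.5000)²)=5.5902, C_2=5.5901: taut
cable 3: √((-4.0000)²+(-1.5000)²)=4.2720, C_3=5.2965: slack

3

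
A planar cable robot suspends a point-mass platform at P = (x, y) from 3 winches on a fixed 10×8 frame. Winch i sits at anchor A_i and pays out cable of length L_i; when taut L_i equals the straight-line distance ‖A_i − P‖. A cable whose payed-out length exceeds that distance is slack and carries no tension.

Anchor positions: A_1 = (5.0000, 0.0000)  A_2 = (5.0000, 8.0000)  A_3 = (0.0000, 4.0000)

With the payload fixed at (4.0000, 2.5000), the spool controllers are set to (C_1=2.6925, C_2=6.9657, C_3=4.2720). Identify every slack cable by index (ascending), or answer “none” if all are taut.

cable 1: L_1 = ‖A_1−P‖ = 2.6926;  C_1 = 2.6925 → taut
cable 2: L_2 = ‖A_2−P‖ = 5.5902;  C_2 = 6.9657 → slack
cable 3: L_3 = ‖A_3−P‖ = 4.2720;  C_3 = 4.2720 → taut

2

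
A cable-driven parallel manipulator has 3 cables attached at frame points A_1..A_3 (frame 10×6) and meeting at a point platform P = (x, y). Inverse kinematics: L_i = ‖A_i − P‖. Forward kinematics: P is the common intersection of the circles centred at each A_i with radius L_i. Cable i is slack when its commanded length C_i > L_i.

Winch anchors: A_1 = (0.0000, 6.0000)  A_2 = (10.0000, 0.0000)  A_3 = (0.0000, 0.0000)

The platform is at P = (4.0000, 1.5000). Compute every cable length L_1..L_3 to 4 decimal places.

(6.0208, 6.1847, 4.2720)

cable 1: Δx=-4.0000, Δy=4.5000; L_1 = √(Δx²+Δy²) = 6.0208
cable 2: Δx=6.0000, Δy=-1.5000; L_2 = √(Δx²+Δy²) = 6.1847
cable 3: Δx=-4.0000, Δy=-1.5000; L_3 = √(Δx²+Δy²) = 4.2720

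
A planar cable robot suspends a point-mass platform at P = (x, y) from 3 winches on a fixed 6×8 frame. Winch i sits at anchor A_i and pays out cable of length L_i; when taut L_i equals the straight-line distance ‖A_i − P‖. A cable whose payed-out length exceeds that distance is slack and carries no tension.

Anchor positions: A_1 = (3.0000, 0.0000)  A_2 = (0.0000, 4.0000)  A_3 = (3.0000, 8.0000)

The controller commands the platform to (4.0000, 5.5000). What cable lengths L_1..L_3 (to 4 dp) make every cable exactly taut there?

(5.5902, 4.2720, 2.6926)

L_1: Δ = A_1−P = (-1.0000, -5.5000) → ‖Δ‖ = √31.2500 = 5.5902
L_2: Δ = A_2−P = (-4.0000, -1.5000) → ‖Δ‖ = √18.2500 = 4.2720
L_3: Δ = A_3−P = (-1.0000, 2.5000) → ‖Δ‖ = √7.2500 = 2.6926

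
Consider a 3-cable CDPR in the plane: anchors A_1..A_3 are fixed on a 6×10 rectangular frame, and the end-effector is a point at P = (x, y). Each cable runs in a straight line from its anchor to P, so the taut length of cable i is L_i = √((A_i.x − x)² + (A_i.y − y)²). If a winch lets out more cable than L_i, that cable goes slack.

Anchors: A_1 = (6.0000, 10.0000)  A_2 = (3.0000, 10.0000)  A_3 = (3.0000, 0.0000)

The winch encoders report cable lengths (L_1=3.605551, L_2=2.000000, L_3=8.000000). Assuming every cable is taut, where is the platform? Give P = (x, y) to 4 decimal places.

expand ‖A_i−P‖²=L_i² and subtract eq 1 (c_i ≔ ‖A_i‖²−L_i²)
c_1 = 36.0000+100.0000−13.0000 = 123.0000
eq1−eq2 → [6.0000  0.0000]·P = 18.0000
eq1−eq3 → [6.0000  20.0000]·P = 178.0000
2×2 solve → P = (3.0000, 8.0000)

(3.0000, 8.0000)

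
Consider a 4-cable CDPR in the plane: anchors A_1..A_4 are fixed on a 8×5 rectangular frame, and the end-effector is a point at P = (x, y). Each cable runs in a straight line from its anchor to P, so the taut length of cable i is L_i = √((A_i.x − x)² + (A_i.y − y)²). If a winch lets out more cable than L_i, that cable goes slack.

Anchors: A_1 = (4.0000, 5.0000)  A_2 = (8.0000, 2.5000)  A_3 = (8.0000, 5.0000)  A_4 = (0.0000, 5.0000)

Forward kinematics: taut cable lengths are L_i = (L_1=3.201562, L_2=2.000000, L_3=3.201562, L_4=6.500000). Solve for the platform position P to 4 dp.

(6.0000, 2.5000)

each cable: (A_i−P)·(A_i−P) = L_i²; let q_i = ‖A_i‖²−L_i²
q_1 = 16.0000+25.0000−10.2500 = 30.7500
row 1: -8.0000x + 5.0000y = -35.5000  (q_2=66.2500)
row 2: -8.0000x + 0.0000y = -48.0000  (q_3=78.7500)
row 3: 8.0000x + 0.0000y = 48.0000  (q_4=-17.2500)
Cramer on rows 1–2 → x = 6.0000, y = 2.5000
check cable 4: ‖A_4−P‖² = 42.2500 ≈ L_4² = 42.2500 ✓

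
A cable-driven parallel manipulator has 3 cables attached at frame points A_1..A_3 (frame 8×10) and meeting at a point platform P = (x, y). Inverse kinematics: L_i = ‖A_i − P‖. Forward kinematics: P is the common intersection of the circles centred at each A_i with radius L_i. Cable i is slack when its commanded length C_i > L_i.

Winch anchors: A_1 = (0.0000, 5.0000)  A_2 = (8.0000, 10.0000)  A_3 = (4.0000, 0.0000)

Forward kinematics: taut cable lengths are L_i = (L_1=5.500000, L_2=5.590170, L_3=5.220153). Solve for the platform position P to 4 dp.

circle eqns → linear via eq_j − eq_1; set c_j = A_j·A_j − L_j²
c_1 = 0.0000+25.0000−30.2500 = -5.2500
-16.0000·x − 10.0000·y = c_1−c_2 = -138.0000
-8.0000·x + 10.0000·y = c_1−c_3 = 6.0000
solve first two rows → x=5.5000, y=5.0000

(5.5000, 5.0000)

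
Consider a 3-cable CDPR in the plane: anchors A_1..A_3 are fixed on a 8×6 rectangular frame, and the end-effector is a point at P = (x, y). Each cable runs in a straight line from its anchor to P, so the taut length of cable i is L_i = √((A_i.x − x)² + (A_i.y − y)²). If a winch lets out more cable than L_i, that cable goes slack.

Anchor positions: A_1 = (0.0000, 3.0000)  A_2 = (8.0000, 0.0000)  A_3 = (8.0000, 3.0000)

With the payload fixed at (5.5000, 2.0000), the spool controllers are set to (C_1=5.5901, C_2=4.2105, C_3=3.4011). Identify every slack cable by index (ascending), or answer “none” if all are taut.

i=1: geometric 5.5902 vs commanded 5.5901 ⇒ taut
i=2: geometric 3.2016 vs commanded 4.2105 ⇒ slack
i=3: geometric 2.6926 vs commanded 3.4011 ⇒ slack

2, 3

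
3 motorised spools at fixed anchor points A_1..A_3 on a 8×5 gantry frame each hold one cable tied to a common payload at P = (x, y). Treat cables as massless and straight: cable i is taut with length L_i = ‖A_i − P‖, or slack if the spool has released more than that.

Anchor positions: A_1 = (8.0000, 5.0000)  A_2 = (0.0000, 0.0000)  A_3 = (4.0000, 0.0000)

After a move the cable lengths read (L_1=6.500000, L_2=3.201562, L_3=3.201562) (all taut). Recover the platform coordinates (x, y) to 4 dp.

(2.0000, 2.5000)

each cable: (A_i−P)·(A_i−P) = L_i²; let c_i = ‖A_i‖²−L_i²
c_1 = 64.0000+25.0000−42.2500 = 46.7500
row 1: 16.0000x + 10.0000y = 57.0000  (c_2=-10.2500)
row 2: 8.0000x + 10.0000y = 41.0000  (c_3=5.7500)
Cramer on rows 1–2 → x = 2.0000, y = 2.5000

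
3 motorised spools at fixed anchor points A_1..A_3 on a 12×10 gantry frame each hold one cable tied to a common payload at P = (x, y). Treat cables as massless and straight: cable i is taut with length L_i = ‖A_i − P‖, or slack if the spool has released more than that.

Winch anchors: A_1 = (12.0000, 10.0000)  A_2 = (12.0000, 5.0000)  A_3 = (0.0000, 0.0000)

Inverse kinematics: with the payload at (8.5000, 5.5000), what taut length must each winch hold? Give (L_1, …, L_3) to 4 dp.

cable 1: Δx=3.5000, Δy=4.5000; L_1 = √(Δx²+Δy²) = 5.7009
cable 2: Δx=3.5000, Δy=-0.5000; L_2 = √(Δx²+Δy²) = 3.5355
cable 3: Δx=-8.5000, Δy=-5.5000; L_3 = √(Δx²+Δy²) = 10.1242

(5.7009, 3.5355, 10.1242)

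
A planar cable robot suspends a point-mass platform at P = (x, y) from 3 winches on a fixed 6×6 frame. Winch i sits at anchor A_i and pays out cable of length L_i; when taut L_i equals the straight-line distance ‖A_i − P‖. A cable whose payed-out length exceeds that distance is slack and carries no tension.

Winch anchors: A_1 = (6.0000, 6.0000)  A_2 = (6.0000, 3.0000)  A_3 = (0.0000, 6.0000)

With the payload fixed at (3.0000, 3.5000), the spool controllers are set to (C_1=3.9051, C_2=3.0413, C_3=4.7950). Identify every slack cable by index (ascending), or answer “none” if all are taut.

cable 1: L_1 = ‖A_1−P‖ = 3.9051;  C_1 = 3.9051 → taut
cable 2: L_2 = ‖A_2−P‖ = 3.0414;  C_2 = 3.0413 → taut
cable 3: L_3 = ‖A_3−P‖ = 3.9051;  C_3 = 4.7950 → slack

3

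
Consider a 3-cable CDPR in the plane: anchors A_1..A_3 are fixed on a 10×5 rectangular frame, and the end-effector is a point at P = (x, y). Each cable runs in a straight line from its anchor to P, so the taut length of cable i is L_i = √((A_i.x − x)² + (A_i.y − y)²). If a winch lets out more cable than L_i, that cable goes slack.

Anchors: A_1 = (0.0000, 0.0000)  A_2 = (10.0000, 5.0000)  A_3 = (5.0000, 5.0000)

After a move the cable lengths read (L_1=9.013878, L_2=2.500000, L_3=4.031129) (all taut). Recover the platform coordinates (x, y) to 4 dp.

(8.5000, 3.0000)

expand ‖A_i−P‖²=L_i² and subtract eq 1 (c_i ≔ ‖A_i‖²−L_i²)
c_1 = 0.0000+0.0000−81.2500 = -81.2500
eq1−eq2 → [-20.0000  -10.0000]·P = -200.0000
eq1−eq3 → [-10.0000  -10.0000]·P = -115.0000
2×2 solve → P = (8.5000, 3.0000)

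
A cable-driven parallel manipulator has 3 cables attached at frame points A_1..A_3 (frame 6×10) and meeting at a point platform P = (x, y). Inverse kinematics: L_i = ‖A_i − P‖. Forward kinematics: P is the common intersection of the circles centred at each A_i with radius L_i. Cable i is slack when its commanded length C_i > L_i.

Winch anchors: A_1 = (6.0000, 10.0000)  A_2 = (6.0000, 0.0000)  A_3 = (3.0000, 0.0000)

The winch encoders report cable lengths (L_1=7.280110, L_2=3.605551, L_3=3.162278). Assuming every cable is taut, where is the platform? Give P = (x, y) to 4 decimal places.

circle eqns → linear via eq_j − eq_1; set q_j = A_j·A_j − L_j²
q_1 = 36.0000+100.0000−53.0000 = 83.0000
0.0000·x + 20.0000·y = q_1−q_2 = 60.0000
6.0000·x + 20.0000·y = q_1−q_3 = 84.0000
solve first two rows → x=4.0000, y=3.0000

(4.0000, 3.0000)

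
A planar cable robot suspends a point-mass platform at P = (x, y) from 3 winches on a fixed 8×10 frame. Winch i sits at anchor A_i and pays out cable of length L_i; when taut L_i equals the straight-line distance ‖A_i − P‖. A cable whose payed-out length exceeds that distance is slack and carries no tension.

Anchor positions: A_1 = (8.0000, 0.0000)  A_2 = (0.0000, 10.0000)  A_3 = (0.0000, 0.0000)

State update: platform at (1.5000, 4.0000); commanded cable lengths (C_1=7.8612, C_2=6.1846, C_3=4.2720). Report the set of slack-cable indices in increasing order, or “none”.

cable 1: √((6.5000)²+(-4.0000)²)=7.6322, C_1=7.8612: slack
cable 2: √((-1.5000)²+(6.0000)²)=6.1847, C_2=6.1846: taut
cable 3: √((-1.5000)²+(-4.0000)²)=4.2720, C_3=4.2720: taut

1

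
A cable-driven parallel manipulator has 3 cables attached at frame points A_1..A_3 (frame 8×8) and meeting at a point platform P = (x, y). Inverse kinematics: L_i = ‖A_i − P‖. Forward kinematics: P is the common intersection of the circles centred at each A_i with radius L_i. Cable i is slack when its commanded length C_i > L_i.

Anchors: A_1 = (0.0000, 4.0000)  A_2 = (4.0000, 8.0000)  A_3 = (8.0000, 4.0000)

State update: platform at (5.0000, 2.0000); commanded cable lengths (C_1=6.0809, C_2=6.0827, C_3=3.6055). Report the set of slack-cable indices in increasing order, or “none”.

1

i=1: geometric 5.3852 vs commanded 6.0809 ⇒ slack
i=2: geometric 6.0828 vs commanded 6.0827 ⇒ taut
i=3: geometric 3.6056 vs commanded 3.6055 ⇒ taut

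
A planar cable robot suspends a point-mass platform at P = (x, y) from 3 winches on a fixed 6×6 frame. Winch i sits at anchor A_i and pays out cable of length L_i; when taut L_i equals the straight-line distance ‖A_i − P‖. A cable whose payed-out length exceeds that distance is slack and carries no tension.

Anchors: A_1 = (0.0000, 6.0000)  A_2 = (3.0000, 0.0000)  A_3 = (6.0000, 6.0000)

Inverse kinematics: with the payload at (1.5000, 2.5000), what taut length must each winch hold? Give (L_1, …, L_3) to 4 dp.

L_1 = √((0.0000−1.5000)² + (6.0000−2.5000)²) = 3.8079
L_2 = √((3.0000−1.5000)² + (0.0000−2.5000)²) = 2.9155
L_3 = √((6.0000−1.5000)² + (6.0000−2.5000)²) = 5.7009

(3.8079, 2.9155, 5.7009)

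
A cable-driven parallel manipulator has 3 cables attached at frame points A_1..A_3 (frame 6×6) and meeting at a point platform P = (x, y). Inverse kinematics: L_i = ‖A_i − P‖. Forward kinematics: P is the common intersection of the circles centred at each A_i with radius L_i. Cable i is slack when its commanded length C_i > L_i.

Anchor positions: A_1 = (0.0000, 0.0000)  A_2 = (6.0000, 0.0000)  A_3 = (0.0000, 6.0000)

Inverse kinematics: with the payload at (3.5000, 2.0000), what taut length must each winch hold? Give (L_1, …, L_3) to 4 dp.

(4.0311, 3.2016, 5.3151)

cable 1: Δx=-3.5000, Δy=-2.0000; L_1 = √(Δx²+Δy²) = 4.0311
cable 2: Δx=2.5000, Δy=-2.0000; L_2 = √(Δx²+Δy²) = 3.2016
cable 3: Δx=-3.5000, Δy=4.0000; L_3 = √(Δx²+Δy²) = 5.3151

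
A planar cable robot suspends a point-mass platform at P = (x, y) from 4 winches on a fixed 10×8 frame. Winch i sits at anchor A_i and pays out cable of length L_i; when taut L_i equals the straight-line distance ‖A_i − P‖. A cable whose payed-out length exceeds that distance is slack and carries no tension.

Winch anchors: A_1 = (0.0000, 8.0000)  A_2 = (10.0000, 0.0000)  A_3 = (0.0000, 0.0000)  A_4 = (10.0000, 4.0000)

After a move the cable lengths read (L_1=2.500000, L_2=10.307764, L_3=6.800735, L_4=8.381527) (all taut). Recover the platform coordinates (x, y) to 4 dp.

circle eqns → linear via eq_j − eq_1; set c_j = A_j·A_j − L_j²
c_1 = 0.0000+64.0000−6.2500 = 57.7500
-20.0000·x + 16.0000·y = c_1−c_2 = 64.0000
0.0000·x + 16.0000·y = c_1−c_3 = 104.0000
-20.0000·x + 8.0000·y = c_1−c_4 = 12.0000
solve first two rows → x=2.0000, y=6.5000
check cable 4: ‖A_4−P‖² = 70.2500 ≈ L_4² = 70.2500 ✓

(2.0000, 6.5000)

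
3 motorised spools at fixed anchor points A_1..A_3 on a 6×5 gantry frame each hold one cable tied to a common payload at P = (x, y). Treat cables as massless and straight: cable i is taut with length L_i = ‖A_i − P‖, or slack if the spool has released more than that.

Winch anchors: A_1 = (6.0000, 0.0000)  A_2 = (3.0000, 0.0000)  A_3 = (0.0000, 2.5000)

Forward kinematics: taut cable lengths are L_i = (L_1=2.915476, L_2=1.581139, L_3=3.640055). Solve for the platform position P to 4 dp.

(3.5000, 1.5000)

each cable: (A_i−P)·(A_i−P) = L_i²; let c_i = ‖A_i‖²−L_i²
c_1 = 36.0000+0.0000−8.5000 = 27.5000
row 1: 6.0000x + 0.0000y = 21.0000  (c_2=6.5000)
row 2: 12.0000x − 5.0000y = 34.5000  (c_3=-7.0000)
Cramer on rows 1–2 → x = 3.5000, y = 1.5000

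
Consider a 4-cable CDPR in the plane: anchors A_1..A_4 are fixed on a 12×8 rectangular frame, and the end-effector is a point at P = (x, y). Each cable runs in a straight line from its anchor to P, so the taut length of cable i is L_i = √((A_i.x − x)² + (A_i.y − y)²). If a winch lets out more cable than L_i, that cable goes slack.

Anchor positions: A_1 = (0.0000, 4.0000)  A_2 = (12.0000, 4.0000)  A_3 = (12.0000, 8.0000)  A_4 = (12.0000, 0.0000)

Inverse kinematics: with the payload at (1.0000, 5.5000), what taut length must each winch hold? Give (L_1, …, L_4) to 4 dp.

cable 1: Δx=-1.0000, Δy=-1.5000; L_1 = √(Δx²+Δy²) = 1.8028
cable 2: Δx=11.0000, Δy=-1.5000; L_2 = √(Δx²+Δy²) = 11.1018
cable 3: Δx=11.0000, Δy=2.5000; L_3 = √(Δx²+Δy²) = 11.2805
cable 4: Δx=11.0000, Δy=-5.5000; L_4 = √(Δx²+Δy²) = 12.2984

(1.8028, 11.1018, 11.2805, 12.2984)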